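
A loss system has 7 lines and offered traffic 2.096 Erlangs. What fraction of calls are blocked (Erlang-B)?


B(c,a) = (a^c/c!) / Σ_{k=0}^{c} a^k/k!
a^7/7! = 0.035262
Σ terms (k=0..7): 1.00000 + 2.09600 + 2.19661 + 1.53470 + 0.80418 + 0.33711 + 0.11776 + 0.03526 = 8.121625
B = 0.035262/8.121625 = 0.004342

Final: 0.004342


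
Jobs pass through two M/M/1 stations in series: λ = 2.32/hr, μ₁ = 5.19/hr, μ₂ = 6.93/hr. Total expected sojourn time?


Each node sees arrival rate λ = 2.32/hr (tandem ⇒ throughput preserved).
W₁ = 1/(μ₁−λ) = 1/(5.19−2.32) = 0.34843 hr
W₂ = 1/(μ₂−λ) = 1/(6.93−2.32) = 0.21692 hr
W_total = W₁ + W₂ = 0.34843 + 0.21692 = 0.56535 hr

Final: 0.56535 hr


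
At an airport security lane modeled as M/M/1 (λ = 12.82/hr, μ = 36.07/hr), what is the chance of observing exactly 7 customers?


ρ = 12.82/36.07 = 0.3554
P_n = (1−ρ)·ρ^n = (1 − 0.3554)·0.3554^7 = 0.6446·0.0007165 = 0.0004618

Final: 0.0004618


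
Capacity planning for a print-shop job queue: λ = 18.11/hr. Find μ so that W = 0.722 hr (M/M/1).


W = 1/(μ−λ) ⇒ μ − λ = 1/W = 1/0.722 = 1.3850
μ = λ + 1/W = 18.11 + 1.3850 = 19.4950 per hr

Final: 19.4950 /hr


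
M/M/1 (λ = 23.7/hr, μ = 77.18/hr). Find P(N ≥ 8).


ρ = 23.7/77.18 = 0.3071
P(N ≥ n) = ρ^n = 0.3071^8 = 0.00007906

Final: 0.00007906


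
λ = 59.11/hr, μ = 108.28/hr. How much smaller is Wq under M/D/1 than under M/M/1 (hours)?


ρ = 59.11/108.28 = 0.5459
Wq(M/M/1) = ρ/(μ−λ) = 0.5459/49.17 = 0.01110 hr
Wq(M/D/1) = ρ/(2(μ−λ)) = 0.005551 hr
Savings = 0.01110 − 0.005551 = 0.005551 hr

Final: 0.005551 hr


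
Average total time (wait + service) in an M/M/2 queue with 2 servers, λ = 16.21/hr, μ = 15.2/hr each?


a = 1.0664; ρ = 0.5332; P₀ = 0.304441
Lq = P₀·a^c·ρ/(c!(1−ρ)²) = 0.42369
Wq = Lq/λ = 0.42369/16.21 = 0.02614 hr
W = Wq + 1/μ = 0.02614 + 0.06579 = 0.09193 hr

Final: 0.09193 hr


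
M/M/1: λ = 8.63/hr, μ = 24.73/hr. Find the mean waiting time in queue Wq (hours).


ρ = 8.63/24.73 = 0.3490
Wq = ρ/(μ−λ) = 0.3490/(24.73 − 8.63) = 0.3490/16.10 = 0.02168 hr

Final: 0.02168 hr


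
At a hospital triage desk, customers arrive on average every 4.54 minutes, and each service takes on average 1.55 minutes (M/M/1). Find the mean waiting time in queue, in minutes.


λ = 60/4.54 = 13.2159 /hr
μ = 60/1.55 = 38.7097 /hr
ρ = λ/μ = 13.2159/38.7097 = 0.3414
Wq = ρ/(μ−λ) = 0.3414/(38.7097−13.2159) = 0.01339 hr
In minutes: 0.01339·60 = 0.8035 min

Final: 0.8035 min


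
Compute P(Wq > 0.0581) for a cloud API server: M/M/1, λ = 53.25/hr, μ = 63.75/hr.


ρ = 53.25/63.75 = 0.8353
P(Wq > t) = ρ·e^{−(μ−λ)t} = 0.8353·e^{−0.6100}
= 0.8353·0.543324 = 0.453835

Final: 0.453835


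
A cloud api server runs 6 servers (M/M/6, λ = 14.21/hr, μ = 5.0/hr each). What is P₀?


a = λ/μ = 14.21/5.0 = 2.8420; ρ = a/c = 0.4737
Σ_{k=0}^{5} a^k/k! (terms k=0..5) = 1.00000 + 2.84200 + 4.03848 + 3.82579 + 2.71822 + 1.54504 = 15.96953
Tail: a^6/(6!(1−ρ)) = 526.91971/(720·0.5263) = 1.39044
P₀ = 1/(15.96953 + 1.39044) = 1/17.35997 = 0.057604

Final: 0.057604


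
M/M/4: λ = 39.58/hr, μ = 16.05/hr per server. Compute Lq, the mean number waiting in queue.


a = λ/μ = 2.4660; ρ = a/4 = 0.6165
P₀ = 0.076778
Lq = P₀·a^c·ρ / (c!·(1−ρ)²) = 0.076778·36.98307·0.6165/(24·0.14706)
= 0.49598

Final: 0.49598


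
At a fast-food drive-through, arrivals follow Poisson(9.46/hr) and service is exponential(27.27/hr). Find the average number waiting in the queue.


ρ = 9.46/27.27 = 0.3469
Lq = ρ²/(1−ρ) = 0.1203/0.6531 = 0.1843

Final: 0.1843


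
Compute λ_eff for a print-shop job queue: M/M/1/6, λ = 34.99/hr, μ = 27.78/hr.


ρ = 1.2595; P_K = (1−ρ)ρ^6/(1−ρ^7) = 0.257203
λ_eff = λ(1 − P_K) = 34.99·(1 − 0.257203) = 34.99·0.742797 = 25.9905 /hr

Final: 25.9905 /hr


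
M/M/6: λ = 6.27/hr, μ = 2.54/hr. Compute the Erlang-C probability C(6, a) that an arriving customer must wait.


a = λ/μ = 2.4685; ρ = a/6 = 0.4114
P₀ = 0.084267 (from M/M/c formula)
C(c,a) = [a^c/(c!(1−ρ))]·P₀ = [226.25748/(720·0.5886)]·0.084267
= 0.53390·0.084267 = 0.044990

Final: 0.044990


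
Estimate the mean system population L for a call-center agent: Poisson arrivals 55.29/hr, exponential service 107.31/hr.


ρ = λ/μ = 55.29/107.31 = 0.5152
L = ρ/(1−ρ) = 0.5152/(1 − 0.5152) = 0.5152/0.4848 = 1.0629

Final: 1.0629


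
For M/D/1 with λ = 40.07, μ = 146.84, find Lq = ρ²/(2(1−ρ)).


ρ = 40.07/146.84 = 0.2729
M/D/1: Lq = ρ²/(2(1−ρ)) = 0.07446/(2·0.7271) = 0.05121

Final: 0.05121


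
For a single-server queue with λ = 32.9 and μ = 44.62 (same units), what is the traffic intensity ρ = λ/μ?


ρ = λ/μ = 32.9/44.62 = 0.7373

Final: 0.7373


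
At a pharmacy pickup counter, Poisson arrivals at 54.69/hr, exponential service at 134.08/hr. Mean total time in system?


W = 1/(μ−λ) = 1/(134.08 − 54.69) = 1/79.39 = 0.01260 hr

Final: 0.01260 hr


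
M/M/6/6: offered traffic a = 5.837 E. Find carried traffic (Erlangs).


B(6,5.837) = 0.253392 (Erlang-B)
Carried load = a(1 − B) = 5.837·(1 − 0.253392) = 5.837·0.746608 = 4.3580 E

Final: 4.3580 Erlangs


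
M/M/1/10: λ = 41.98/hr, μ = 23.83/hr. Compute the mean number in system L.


ρ = 41.98/23.83 = 1.7616
L = ρ[1 − (K+1)ρ^K + Kρ^(K+1)] / [(1−ρ)(1−ρ^(K+1))]
Numerator: 1.7616·(1 − 11·287.861722 + 10·507.110159) = 3357.030582
Denominator: (-0.7616)·(-506.110159) = 385.476265
L = 3357.030582/385.476265 = 8.7088

Final: 8.7088


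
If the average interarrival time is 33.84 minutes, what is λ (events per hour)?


λ = 1/(interarrival time) in consistent units.
1 hour = 60 min, so λ = 60/33.84 = 1.7730 per hour

Final: 1.7730 /hr


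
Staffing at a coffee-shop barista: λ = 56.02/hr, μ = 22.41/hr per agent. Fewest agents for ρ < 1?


Stability requires cμ > λ ⇔ c > λ/μ.
λ/μ = 56.02/22.41 = 2.4998
Minimum integer c = ⌊2.4998⌋ + 1 = 3
Check: 3·22.41 = 67.23 > 56.02, while 2·22.41 = 44.82 ≤ 56.02

Final: 3 servers


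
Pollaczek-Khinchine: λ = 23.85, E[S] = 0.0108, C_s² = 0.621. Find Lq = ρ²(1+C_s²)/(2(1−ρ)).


ρ = λ·E[S] = 23.85·0.0108 = 0.2576
Lq = ρ²(1+C_s²)/(2(1−ρ)) = 0.06635·(1+0.621)/(2·0.7424)
= 0.06635·1.6210/1.4848 = 0.07243

Final: 0.07243


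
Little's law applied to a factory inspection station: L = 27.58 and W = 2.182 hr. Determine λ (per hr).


λ = L/W = 27.58/2.182 = 12.6398 /hr

Final: 12.6398 /hr


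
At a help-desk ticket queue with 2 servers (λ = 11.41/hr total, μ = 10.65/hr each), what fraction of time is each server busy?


ρ = λ/(cμ) = 11.41/(2·10.65) = 11.41/21.30 = 0.5357

Final: 0.5357


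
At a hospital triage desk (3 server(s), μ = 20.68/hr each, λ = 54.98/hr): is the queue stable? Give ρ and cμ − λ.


Total capacity cμ = 3·20.68 = 62.04/hr
ρ = λ/(cμ) = 54.98/62.04 = 0.8862
Stable ⇔ ρ < 1: YES
Spare capacity = cμ − λ = 62.04 − 54.98 = 7.06/hr

Final: ρ = 0.8862; stable; margin = 7.06/hr


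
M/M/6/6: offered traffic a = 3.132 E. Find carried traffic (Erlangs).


B(6,3.132) = 0.059620 (Erlang-B)
Carried load = a(1 − B) = 3.132·(1 − 0.059620) = 3.132·0.940380 = 2.9453 E

Final: 2.9453 Erlangs


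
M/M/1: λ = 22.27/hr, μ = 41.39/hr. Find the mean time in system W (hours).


W = 1/(μ−λ) = 1/(41.39 − 22.27) = 1/19.12 = 0.05230 hr

Final: 0.05230 hr


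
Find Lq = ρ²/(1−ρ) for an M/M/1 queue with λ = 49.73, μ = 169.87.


ρ = 49.73/169.87 = 0.2928
Lq = ρ²/(1−ρ) = 0.08570/0.7072 = 0.1212

Final: 0.1212


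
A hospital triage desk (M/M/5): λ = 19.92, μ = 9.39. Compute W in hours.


a = 2.1214; ρ = 0.4243; P₀ = 0.118644
Lq = P₀·a^c·ρ/(c!(1−ρ)²) = 0.05438
Wq = Lq/λ = 0.05438/19.92 = 0.002730 hr
W = Wq + 1/μ = 0.002730 + 0.10650 = 0.10923 hr

Final: 0.10923 hr


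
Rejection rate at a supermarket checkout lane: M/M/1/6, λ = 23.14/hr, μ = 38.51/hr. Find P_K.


ρ = λ/μ = 23.14/38.51 = 0.6009
P_K = (1−ρ)ρ^K/(1−ρ^(K+1)) = (0.3991·0.047069)/(1 − 0.028283)
= 0.018786/0.971717 = 0.019333

Final: 0.019333


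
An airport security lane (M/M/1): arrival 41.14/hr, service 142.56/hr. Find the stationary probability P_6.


ρ = 41.14/142.56 = 0.2886
P_n = (1−ρ)·ρ^n = (1 − 0.2886)·0.2886^6 = 0.7114·0.0005776 = 0.0004109

Final: 0.0004109


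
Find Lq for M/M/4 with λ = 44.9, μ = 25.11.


a = λ/μ = 1.7881; ρ = a/4 = 0.4470
P₀ = 0.163664
Lq = P₀·a^c·ρ / (c!·(1−ρ)²) = 0.163664·10.22347·0.4470/(24·0.30577)
= 0.10193

Final: 0.10193


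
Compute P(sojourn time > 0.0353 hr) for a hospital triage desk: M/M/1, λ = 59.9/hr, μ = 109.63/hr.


W ~ Exponential(μ−λ) for M/M/1.
μ − λ = 109.63 − 59.9 = 49.7300
P(W > t) = e^{−(μ−λ)t} = e^{−1.7555} = 0.172826

Final: 0.172826


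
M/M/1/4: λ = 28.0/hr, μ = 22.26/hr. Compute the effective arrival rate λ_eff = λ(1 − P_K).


ρ = 1.2579; P_K = (1−ρ)ρ^4/(1−ρ^5) = 0.300396
λ_eff = λ(1 − P_K) = 28.0·(1 − 0.300396) = 28.0·0.699604 = 19.5889 /hr

Final: 19.5889 /hr


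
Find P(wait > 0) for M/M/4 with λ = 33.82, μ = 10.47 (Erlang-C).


a = λ/μ = 3.2302; ρ = a/4 = 0.8075
P₀ = 0.025883 (from M/M/c formula)
C(c,a) = [a^c/(c!(1−ρ))]·P₀ = [108.86987/(24·0.1925)]·0.025883
= 23.57046·0.025883 = 0.610080

Final: 0.610080


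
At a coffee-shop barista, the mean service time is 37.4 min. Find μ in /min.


μ = 1/(service time) in consistent units.
1 minute = 1 min, so μ = 1/37.4 = 0.02674 per minute

Final: 0.02674 /min


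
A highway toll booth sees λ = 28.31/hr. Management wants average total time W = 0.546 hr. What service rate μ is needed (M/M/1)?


W = 1/(μ−λ) ⇒ μ − λ = 1/W = 1/0.546 = 1.8315
μ = λ + 1/W = 28.31 + 1.8315 = 30.1415 per hr

Final: 30.1415 /hr


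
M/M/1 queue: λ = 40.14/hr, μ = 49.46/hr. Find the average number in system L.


ρ = λ/μ = 40.14/49.46 = 0.8116
L = ρ/(1−ρ) = 0.8116/(1 − 0.8116) = 0.8116/0.1884 = 4.3069

Final: 4.3069


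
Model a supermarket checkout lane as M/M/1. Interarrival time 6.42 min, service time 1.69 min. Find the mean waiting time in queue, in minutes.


λ = 60/6.42 = 9.3458 /hr
μ = 60/1.69 = 35.5030 /hr
ρ = λ/μ = 9.3458/35.5030 = 0.2632
Wq = ρ/(μ−λ) = 0.2632/(35.5030−9.3458) = 0.01006 hr
In minutes: 0.01006·60 = 0.6038 min

Final: 0.6038 min


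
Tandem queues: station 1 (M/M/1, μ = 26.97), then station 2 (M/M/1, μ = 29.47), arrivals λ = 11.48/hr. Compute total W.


Each node sees arrival rate λ = 11.48/hr (tandem ⇒ throughput preserved).
W₁ = 1/(μ₁−λ) = 1/(26.97−11.48) = 0.06456 hr
W₂ = 1/(μ₂−λ) = 1/(29.47−11.48) = 0.05559 hr
W_total = W₁ + W₂ = 0.06456 + 0.05559 = 0.12014 hr

Final: 0.12014 hr


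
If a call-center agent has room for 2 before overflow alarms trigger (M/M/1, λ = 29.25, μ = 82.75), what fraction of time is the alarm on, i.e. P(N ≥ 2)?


ρ = 29.25/82.75 = 0.3535
P(N ≥ n) = ρ^n = 0.3535^2 = 0.124944

Final: 0.124944


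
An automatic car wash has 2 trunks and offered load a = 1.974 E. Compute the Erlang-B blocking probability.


B(c,a) = (a^c/c!) / Σ_{k=0}^{c} a^k/k!
a^2/2! = 1.948338
Σ terms (k=0..2): 1.00000 + 1.97400 + 1.94834 = 4.922338
B = 1.948338/4.922338 = 0.395816

Final: 0.395816


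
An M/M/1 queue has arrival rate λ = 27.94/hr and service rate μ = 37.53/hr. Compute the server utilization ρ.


ρ = λ/μ = 27.94/37.53 = 0.7445

Final: 0.7445


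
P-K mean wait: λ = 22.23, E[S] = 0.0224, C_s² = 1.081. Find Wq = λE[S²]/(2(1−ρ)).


ρ = λ·E[S] = 22.23·0.0224 = 0.4980
E[S²] = E[S]²(1+C_s²) = 0.0224²·(1+1.081) = 0.001044
Wq = λ·E[S²]/(2(1−ρ)) = 22.23·0.001044/(2·0.5020) = 0.02312 hr

Final: 0.02312 hr


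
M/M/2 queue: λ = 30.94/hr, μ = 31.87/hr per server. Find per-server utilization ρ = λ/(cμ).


ρ = λ/(cμ) = 30.94/(2·31.87) = 30.94/63.74 = 0.4854

Final: 0.4854


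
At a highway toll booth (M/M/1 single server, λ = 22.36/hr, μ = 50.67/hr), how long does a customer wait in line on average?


ρ = 22.36/50.67 = 0.4413
Wq = ρ/(μ−λ) = 0.4413/(50.67 − 22.36) = 0.4413/28.31 = 0.01559 hr

Final: 0.01559 hr


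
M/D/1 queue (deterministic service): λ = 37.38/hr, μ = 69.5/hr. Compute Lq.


ρ = 37.38/69.5 = 0.5378
M/D/1: Lq = ρ²/(2(1−ρ)) = 0.2893/(2·0.4622) = 0.31296

Final: 0.31296


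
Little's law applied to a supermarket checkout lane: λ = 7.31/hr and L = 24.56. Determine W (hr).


W = L/λ = 24.56/7.31 = 3.3598 hr

Final: 3.3598 hr


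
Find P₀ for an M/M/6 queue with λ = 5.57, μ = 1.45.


a = λ/μ = 5.57/1.45 = 3.8414; ρ = a/c = 0.6402
Σ_{k=0}^{5} a^k/k! (terms k=0..5) = 1.00000 + 3.84138 + 7.37810 + 9.44736 + 9.07272 + 6.97035 = 37.70991
Tail: a^6/(6!(1−ρ)) = 3213.09198/(720·0.3598) = 12.40411
P₀ = 1/(37.70991 + 12.40411) = 1/50.11402 = 0.019954

Final: 0.019954


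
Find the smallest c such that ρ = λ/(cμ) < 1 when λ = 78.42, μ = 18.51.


Stability requires cμ > λ ⇔ c > λ/μ.
λ/μ = 78.42/18.51 = 4.2366
Minimum integer c = ⌊4.2366⌋ + 1 = 5
Check: 5·18.51 = 92.55 > 78.42, while 4·18.51 = 74.04 ≤ 78.42

Final: 5 servers


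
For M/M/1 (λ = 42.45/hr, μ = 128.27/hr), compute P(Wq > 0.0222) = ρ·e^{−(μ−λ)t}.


ρ = 42.45/128.27 = 0.3309
P(Wq > t) = ρ·e^{−(μ−λ)t} = 0.3309·e^{−1.9052}
= 0.3309·0.148792 = 0.049242

Final: 0.049242


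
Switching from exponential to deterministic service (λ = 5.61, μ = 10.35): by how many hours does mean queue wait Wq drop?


ρ = 5.61/10.35 = 0.5420
Wq(M/M/1) = ρ/(μ−λ) = 0.5420/4.74 = 0.11435 hr
Wq(M/D/1) = ρ/(2(μ−λ)) = 0.05718 hr
Savings = 0.11435 − 0.05718 = 0.05718 hr

Final: 0.05718 hr


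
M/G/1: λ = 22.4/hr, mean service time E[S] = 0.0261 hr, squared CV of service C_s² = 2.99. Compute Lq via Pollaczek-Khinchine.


ρ = λ·E[S] = 22.4·0.0261 = 0.5846
Lq = ρ²(1+C_s²)/(2(1−ρ)) = 0.3418·(1+2.99)/(2·0.4154)
= 0.3418·3.9900/0.8307 = 1.64171

Final: 1.64171


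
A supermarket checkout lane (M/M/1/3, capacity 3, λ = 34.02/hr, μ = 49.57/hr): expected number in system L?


ρ = 34.02/49.57 = 0.6863
L = ρ[1 − (K+1)ρ^K + Kρ^(K+1)] / [(1−ρ)(1−ρ^(K+1))]
Numerator: 0.6863·(1 − 4·0.323256 + 3·0.221851) = 0.255669
Denominator: (0.3137)·(0.778149) = 0.244104
L = 0.255669/0.244104 = 1.0474

Final: 1.0474


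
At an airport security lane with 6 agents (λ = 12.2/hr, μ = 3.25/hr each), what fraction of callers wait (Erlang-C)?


a = λ/μ = 3.7538; ρ = a/6 = 0.6256
P₀ = 0.021987 (from M/M/c formula)
C(c,a) = [a^c/(c!(1−ρ))]·P₀ = [2798.07157/(720·0.3744)]·0.021987
= 10.38097·0.021987 = 0.228245

Final: 0.228245


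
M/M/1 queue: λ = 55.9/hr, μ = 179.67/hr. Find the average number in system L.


ρ = λ/μ = 55.9/179.67 = 0.3111
L = ρ/(1−ρ) = 0.3111/(1 − 0.3111) = 0.3111/0.6889 = 0.4516

Final: 0.4516


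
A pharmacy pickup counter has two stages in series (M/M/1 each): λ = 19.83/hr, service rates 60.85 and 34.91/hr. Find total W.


Each node sees arrival rate λ = 19.83/hr (tandem ⇒ throughput preserved).
W₁ = 1/(μ₁−λ) = 1/(60.85−19.83) = 0.02438 hr
W₂ = 1/(μ₂−λ) = 1/(34.91−19.83) = 0.06631 hr
W_total = W₁ + W₂ = 0.02438 + 0.06631 = 0.09069 hr

Final: 0.09069 hr


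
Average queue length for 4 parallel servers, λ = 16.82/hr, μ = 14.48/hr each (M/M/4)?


a = λ/μ = 1.1616; ρ = a/4 = 0.2904
P₀ = 0.312071
Lq = P₀·a^c·ρ / (c!·(1−ρ)²) = 0.312071·1.82066·0.2904/(24·0.50353)
= 0.01365

Final: 0.01365


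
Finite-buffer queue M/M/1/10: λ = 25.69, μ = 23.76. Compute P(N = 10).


ρ = λ/μ = 25.69/23.76 = 1.0812
P_K = (1−ρ)ρ^K/(1−ρ^(K+1)) = (-0.08123·2.183618)/(1 − 2.360991)
= -0.177373/-1.360991 = 0.130326

Final: 0.130326


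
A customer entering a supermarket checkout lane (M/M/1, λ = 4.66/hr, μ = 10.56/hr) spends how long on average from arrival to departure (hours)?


W = 1/(μ−λ) = 1/(10.56 − 4.66) = 1/5.90 = 0.1695 hr

Final: 0.1695 hr


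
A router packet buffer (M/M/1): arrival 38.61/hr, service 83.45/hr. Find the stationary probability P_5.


ρ = 38.61/83.45 = 0.4627
P_n = (1−ρ)·ρ^n = (1 − 0.4627)·0.4627^5 = 0.5373·0.021202 = 0.011392

Final: 0.011392


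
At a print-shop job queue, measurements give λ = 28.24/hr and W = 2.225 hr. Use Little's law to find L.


L = λW = 28.24·2.225 = 62.8340

Final: 62.8340


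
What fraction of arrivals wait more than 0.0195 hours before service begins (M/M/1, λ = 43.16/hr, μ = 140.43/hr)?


ρ = 43.16/140.43 = 0.3073
P(Wq > t) = ρ·e^{−(μ−λ)t} = 0.3073·e^{−1.8968}
= 0.3073·0.150053 = 0.046118

Final: 0.046118


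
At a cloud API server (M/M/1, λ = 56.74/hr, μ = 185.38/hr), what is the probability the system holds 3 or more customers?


ρ = 56.74/185.38 = 0.3061
P(N ≥ n) = ρ^n = 0.3061^3 = 0.028673

Final: 0.028673


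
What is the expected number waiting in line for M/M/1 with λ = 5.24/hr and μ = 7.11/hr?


ρ = 5.24/7.11 = 0.7370
Lq = ρ²/(1−ρ) = 0.5432/0.2630 = 2.0651

Final: 2.0651


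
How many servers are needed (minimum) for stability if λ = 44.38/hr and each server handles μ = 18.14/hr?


Stability requires cμ > λ ⇔ c > λ/μ.
λ/μ = 44.38/18.14 = 2.4465
Minimum integer c = ⌊2.4465⌋ + 1 = 3
Check: 3·18.14 = 54.42 > 44.38, while 2·18.14 = 36.28 ≤ 44.38

Final: 3 servers


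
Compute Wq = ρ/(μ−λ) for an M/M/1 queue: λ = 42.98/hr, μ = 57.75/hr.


ρ = 42.98/57.75 = 0.7442
Wq = ρ/(μ−λ) = 0.7442/(57.75 − 42.98) = 0.7442/14.77 = 0.05039 hr

Final: 0.05039 hr


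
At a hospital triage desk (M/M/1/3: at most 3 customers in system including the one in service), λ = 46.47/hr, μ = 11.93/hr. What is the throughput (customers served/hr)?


ρ = 3.8952; P_K = (1−ρ)ρ^3/(1−ρ^4) = 0.746518
λ_eff = λ(1 − P_K) = 46.47·(1 − 0.746518) = 46.47·0.253482 = 11.7793 /hr

Final: 11.7793 /hr


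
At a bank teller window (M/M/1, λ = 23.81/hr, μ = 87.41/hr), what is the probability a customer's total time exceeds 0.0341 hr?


W ~ Exponential(μ−λ) for M/M/1.
μ − λ = 87.41 − 23.81 = 63.6000
P(W > t) = e^{−(μ−λ)t} = e^{−2.1688} = 0.114319

Final: 0.114319


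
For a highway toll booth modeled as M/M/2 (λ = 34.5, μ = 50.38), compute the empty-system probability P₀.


a = λ/μ = 34.5/50.38 = 0.6848; ρ = a/c = 0.3424
Σ_{k=0}^{1} a^k/k! (terms k=0..1) = 1.00000 + 0.68480 = 1.68480
Tail: a^2/(2!(1−ρ)) = 0.46894/(2·0.6576) = 0.35656
P₀ = 1/(1.68480 + 0.35656) = 1/2.04135 = 0.489871

Final: 0.489871


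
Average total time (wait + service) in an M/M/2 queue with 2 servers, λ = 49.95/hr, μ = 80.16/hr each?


a = 0.6231; ρ = 0.3116; P₀ = 0.524897
Lq = P₀·a^c·ρ/(c!(1−ρ)²) = 0.06699
Wq = Lq/λ = 0.06699/49.95 = 0.001341 hr
W = Wq + 1/μ = 0.001341 + 0.01248 = 0.01382 hr

Final: 0.01382 hr


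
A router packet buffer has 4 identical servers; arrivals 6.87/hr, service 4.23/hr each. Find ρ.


ρ = λ/(cμ) = 6.87/(4·4.23) = 6.87/16.92 = 0.4060

Final: 0.4060


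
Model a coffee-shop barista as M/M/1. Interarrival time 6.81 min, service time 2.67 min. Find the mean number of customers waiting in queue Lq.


λ = 60/6.81 = 8.8106 /hr
μ = 60/2.67 = 22.4719 /hr
ρ = λ/μ = 8.8106/22.4719 = 0.3921
Lq = ρ²/(1−ρ) = 0.1537/0.6079 = 0.2529

Final: 0.2529


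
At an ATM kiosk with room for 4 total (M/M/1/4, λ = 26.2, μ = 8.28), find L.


ρ = 26.2/8.28 = 3.1643
L = ρ[1 − (K+1)ρ^K + Kρ^(K+1)] / [(1−ρ)(1−ρ^(K+1))]
Numerator: 3.1643·(1 − 5·100.249870 + 4·317.215772) = 2432.086952
Denominator: (-2.1643)·(-316.215772) = 684.370367
L = 2432.086952/684.370367 = 3.5538

Final: 3.5538


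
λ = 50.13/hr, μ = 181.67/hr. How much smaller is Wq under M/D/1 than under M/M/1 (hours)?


ρ = 50.13/181.67 = 0.2759
Wq(M/M/1) = ρ/(μ−λ) = 0.2759/131.54 = 0.002098 hr
Wq(M/D/1) = ρ/(2(μ−λ)) = 0.001049 hr
Savings = 0.002098 − 0.001049 = 0.001049 hr

Final: 0.001049 hr


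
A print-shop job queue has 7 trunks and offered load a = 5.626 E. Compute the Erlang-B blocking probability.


B(c,a) = (a^c/c!) / Σ_{k=0}^{c} a^k/k!
a^7/7! = 35.397090
Σ terms (k=0..7): 1.00000 + 5.62600 + 15.82594 + 29.67891 + 41.74339 + 46.96966 + 44.04188 + 35.39709 = 220.282862
B = 35.397090/220.282862 = 0.160689

Final: 0.160689


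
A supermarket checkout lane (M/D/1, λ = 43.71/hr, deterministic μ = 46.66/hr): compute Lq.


ρ = 43.71/46.66 = 0.9368
M/D/1: Lq = ρ²/(2(1−ρ)) = 0.8776/(2·0.06322) = 6.94009

Final: 6.94009


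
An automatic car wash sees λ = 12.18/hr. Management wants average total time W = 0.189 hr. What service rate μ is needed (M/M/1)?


W = 1/(μ−λ) ⇒ μ − λ = 1/W = 1/0.189 = 5.2910
μ = λ + 1/W = 12.18 + 5.2910 = 17.4710 per hr

Final: 17.4710 /hr


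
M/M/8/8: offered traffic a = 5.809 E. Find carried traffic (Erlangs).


B(8,5.809) = 0.111377 (Erlang-B)
Carried load = a(1 − B) = 5.809·(1 − 0.111377) = 5.809·0.888623 = 5.1620 E

Final: 5.1620 Erlangs


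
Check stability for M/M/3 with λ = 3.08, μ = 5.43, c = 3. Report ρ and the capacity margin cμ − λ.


Total capacity cμ = 3·5.43 = 16.29/hr
ρ = λ/(cμ) = 3.08/16.29 = 0.1891
Stable ⇔ ρ < 1: YES
Spare capacity = cμ − λ = 16.29 − 3.08 = 13.21/hr

Final: ρ = 0.1891; stable; margin = 13.21/hr


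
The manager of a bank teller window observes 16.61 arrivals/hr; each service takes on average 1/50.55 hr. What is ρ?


ρ = λ/μ = 16.61/50.55 = 0.3286

Final: 0.3286


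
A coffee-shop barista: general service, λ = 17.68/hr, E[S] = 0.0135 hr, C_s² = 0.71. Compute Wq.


ρ = λ·E[S] = 17.68·0.0135 = 0.2387
E[S²] = E[S]²(1+C_s²) = 0.0135²·(1+0.71) = 0.0003116
Wq = λ·E[S²]/(2(1−ρ)) = 17.68·0.0003116/(2·0.7613) = 0.003619 hr

Final: 0.003619 hr


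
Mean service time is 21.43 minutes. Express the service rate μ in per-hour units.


μ = 1/(service time) in consistent units.
1 hour = 60 min, so μ = 60/21.43 = 2.7998 per hour

Final: 2.7998 /hr


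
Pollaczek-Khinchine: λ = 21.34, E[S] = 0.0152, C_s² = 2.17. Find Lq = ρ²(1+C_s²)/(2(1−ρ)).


ρ = λ·E[S] = 21.34·0.0152 = 0.3244
Lq = ρ²(1+C_s²)/(2(1−ρ)) = 0.1052·(1+2.17)/(2·0.6756)
= 0.1052·3.1700/1.3513 = 0.24683

Final: 0.24683


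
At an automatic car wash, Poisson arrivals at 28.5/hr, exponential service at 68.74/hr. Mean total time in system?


W = 1/(μ−λ) = 1/(68.74 − 28.5) = 1/40.24 = 0.02485 hr

Final: 0.02485 hr


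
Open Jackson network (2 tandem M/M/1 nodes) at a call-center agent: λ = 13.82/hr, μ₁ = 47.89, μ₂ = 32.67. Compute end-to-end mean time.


Each node sees arrival rate λ = 13.82/hr (tandem ⇒ throughput preserved).
W₁ = 1/(μ₁−λ) = 1/(47.89−13.82) = 0.02935 hr
W₂ = 1/(μ₂−λ) = 1/(32.67−13.82) = 0.05305 hr
W_total = W₁ + W₂ = 0.02935 + 0.05305 = 0.08240 hr

Final: 0.08240 hr


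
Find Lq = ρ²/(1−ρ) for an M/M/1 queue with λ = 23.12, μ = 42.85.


ρ = 23.12/42.85 = 0.5396
Lq = ρ²/(1−ρ) = 0.2911/0.4604 = 0.6323

Final: 0.6323


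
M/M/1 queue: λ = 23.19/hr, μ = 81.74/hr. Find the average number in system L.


ρ = λ/μ = 23.19/81.74 = 0.2837
L = ρ/(1−ρ) = 0.2837/(1 − 0.2837) = 0.2837/0.7163 = 0.3961

Final: 0.3961


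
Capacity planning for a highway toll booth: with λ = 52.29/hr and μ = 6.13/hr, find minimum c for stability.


Stability requires cμ > λ ⇔ c > λ/μ.
λ/μ = 52.29/6.13 = 8.5302
Minimum integer c = ⌊8.5302⌋ + 1 = 9
Check: 9·6.13 = 55.17 > 52.29, while 8·6.13 = 49.04 ≤ 52.29

Final: 9 servers


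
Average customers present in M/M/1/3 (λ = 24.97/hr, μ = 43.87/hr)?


ρ = 24.97/43.87 = 0.5692
L = ρ[1 − (K+1)ρ^K + Kρ^(K+1)] / [(1−ρ)(1−ρ^(K+1))]
Numerator: 0.5692·(1 − 4·0.184397 + 3·0.104955) = 0.328577
Denominator: (0.4308)·(0.895045) = 0.385602
L = 0.328577/0.385602 = 0.8521

Final: 0.8521


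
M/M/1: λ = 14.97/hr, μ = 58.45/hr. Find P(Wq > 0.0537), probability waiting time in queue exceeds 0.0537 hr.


ρ = 14.97/58.45 = 0.2561
P(Wq > t) = ρ·e^{−(μ−λ)t} = 0.2561·e^{−2.3349}
= 0.2561·0.096822 = 0.024798

Final: 0.024798


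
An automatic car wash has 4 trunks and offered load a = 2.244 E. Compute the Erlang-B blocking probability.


B(c,a) = (a^c/c!) / Σ_{k=0}^{c} a^k/k!
a^4/4! = 1.056526
Σ terms (k=0..4): 1.00000 + 2.24400 + 2.51777 + 1.88329 + 1.05653 = 8.701584
B = 1.056526/8.701584 = 0.121418

Final: 0.121418


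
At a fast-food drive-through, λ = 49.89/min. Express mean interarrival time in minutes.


Mean interarrival time = 1/λ = 1/49.89 minute = 0.02004 minute
In minutes: 0.02004 × 1 = 0.02004 min

Final: 0.02004 min


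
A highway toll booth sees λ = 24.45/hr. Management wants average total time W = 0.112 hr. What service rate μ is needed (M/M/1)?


W = 1/(μ−λ) ⇒ μ − λ = 1/W = 1/0.112 = 8.9286
μ = λ + 1/W = 24.45 + 8.9286 = 33.3786 per hr

Final: 33.3786 /hr


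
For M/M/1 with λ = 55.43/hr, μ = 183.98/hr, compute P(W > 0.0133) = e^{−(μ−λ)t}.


W ~ Exponential(μ−λ) for M/M/1.
μ − λ = 183.98 − 55.43 = 128.5500
P(W > t) = e^{−(μ−λ)t} = e^{−1.7097} = 0.180917

Final: 0.180917


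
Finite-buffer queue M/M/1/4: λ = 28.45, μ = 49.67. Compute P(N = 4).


ρ = λ/μ = 28.45/49.67 = 0.5728
P_K = (1−ρ)ρ^K/(1−ρ^(K+1)) = (0.4272·0.107635)/(1 − 0.061651)
= 0.045984/0.938349 = 0.049005

Final: 0.049005


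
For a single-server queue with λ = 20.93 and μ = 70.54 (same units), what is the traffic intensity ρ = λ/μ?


ρ = λ/μ = 20.93/70.54 = 0.2967

Final: 0.2967


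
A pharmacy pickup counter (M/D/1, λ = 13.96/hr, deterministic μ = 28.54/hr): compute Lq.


ρ = 13.96/28.54 = 0.4891
M/D/1: Lq = ρ²/(2(1−ρ)) = 0.2393/(2·0.5109) = 0.23417

Final: 0.23417


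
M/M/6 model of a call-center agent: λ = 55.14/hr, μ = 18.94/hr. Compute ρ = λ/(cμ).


ρ = λ/(cμ) = 55.14/(6·18.94) = 55.14/113.64 = 0.4852

Final: 0.4852


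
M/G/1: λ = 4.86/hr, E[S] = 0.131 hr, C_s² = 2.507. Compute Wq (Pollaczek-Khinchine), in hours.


ρ = λ·E[S] = 4.86·0.131 = 0.6367
E[S²] = E[S]²(1+C_s²) = 0.131²·(1+2.507) = 0.060184
Wq = λ·E[S²]/(2(1−ρ)) = 4.86·0.060184/(2·0.3633) = 0.40251 hr

Final: 0.40251 hr


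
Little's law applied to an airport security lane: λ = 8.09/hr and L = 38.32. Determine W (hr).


W = L/λ = 38.32/8.09 = 4.7367 hr

Final: 4.7367 hr


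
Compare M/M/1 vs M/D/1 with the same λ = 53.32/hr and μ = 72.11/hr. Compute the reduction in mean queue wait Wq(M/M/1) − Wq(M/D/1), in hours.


ρ = 53.32/72.11 = 0.7394
Wq(M/M/1) = ρ/(μ−λ) = 0.7394/18.79 = 0.03935 hr
Wq(M/D/1) = ρ/(2(μ−λ)) = 0.01968 hr
Savings = 0.03935 − 0.01968 = 0.01968 hr

Final: 0.01968 hr


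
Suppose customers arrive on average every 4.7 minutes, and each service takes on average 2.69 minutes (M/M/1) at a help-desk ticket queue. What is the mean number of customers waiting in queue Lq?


λ = 60/4.7 = 12.7660 /hr
μ = 60/2.69 = 22.3048 /hr
ρ = λ/μ = 12.7660/22.3048 = 0.5723
Lq = ρ²/(1−ρ) = 0.3276/0.4277 = 0.7660

Final: 0.7660


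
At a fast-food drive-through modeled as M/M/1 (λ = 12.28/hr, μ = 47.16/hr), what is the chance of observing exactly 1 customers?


ρ = 12.28/47.16 = 0.2604
P_n = (1−ρ)·ρ^n = (1 − 0.2604)·0.2604^1 = 0.7396·0.260390 = 0.192587

Final: 0.192587


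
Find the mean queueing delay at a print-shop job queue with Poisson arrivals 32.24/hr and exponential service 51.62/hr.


ρ = 32.24/51.62 = 0.6246
Wq = ρ/(μ−λ) = 0.6246/(51.62 − 32.24) = 0.6246/19.38 = 0.03223 hr

Final: 0.03223 hr


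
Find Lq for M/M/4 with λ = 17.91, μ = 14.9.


a = λ/μ = 1.2020; ρ = a/4 = 0.3005
P₀ = 0.299560
Lq = P₀·a^c·ρ / (c!·(1−ρ)²) = 0.299560·2.08755·0.3005/(24·0.48930)
= 0.01600

Final: 0.01600


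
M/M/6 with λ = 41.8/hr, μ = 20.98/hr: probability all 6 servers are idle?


a = λ/μ = 41.8/20.98 = 1.9924; ρ = a/c = 0.3321
Σ_{k=0}^{5} a^k/k! (terms k=0..5) = 1.00000 + 1.99237 + 1.98478 + 1.31814 + 0.65656 + 0.26162 = 7.21347
Tail: a^6/(6!(1−ρ)) = 62.54964/(720·0.6679) = 0.13006
P₀ = 1/(7.21347 + 0.13006) = 1/7.34353 = 0.136174

Final: 0.136174


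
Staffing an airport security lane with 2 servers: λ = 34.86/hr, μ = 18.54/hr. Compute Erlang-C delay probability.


a = λ/μ = 1.8803; ρ = a/2 = 0.9401
P₀ = 0.030859 (from M/M/c formula)
C(c,a) = [a^c/(c!(1−ρ))]·P₀ = [3.53537/(2·0.05987)]·0.030859
= 29.52515·0.030859 = 0.911118

Final: 0.911118


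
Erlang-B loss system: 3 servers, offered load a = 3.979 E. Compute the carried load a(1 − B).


B(3,3.979) = 0.448799 (Erlang-B)
Carried load = a(1 − B) = 3.979·(1 − 0.448799) = 3.979·0.551201 = 2.1932 E

Final: 2.1932 Erlangs


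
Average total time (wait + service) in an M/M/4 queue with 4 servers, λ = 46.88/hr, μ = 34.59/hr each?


a = 1.3553; ρ = 0.3388; P₀ = 0.256326
Lq = P₀·a^c·ρ/(c!(1−ρ)²) = 0.02793
Wq = Lq/λ = 0.02793/46.88 = 0.0005958 hr
W = Wq + 1/μ = 0.0005958 + 0.02891 = 0.02951 hr

Final: 0.02951 hr


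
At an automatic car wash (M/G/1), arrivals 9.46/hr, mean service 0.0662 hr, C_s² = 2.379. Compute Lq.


ρ = λ·E[S] = 9.46·0.0662 = 0.6263
Lq = ρ²(1+C_s²)/(2(1−ρ)) = 0.3922·(1+2.379)/(2·0.3737)
= 0.3922·3.3790/0.7475 = 1.77287

Final: 1.77287


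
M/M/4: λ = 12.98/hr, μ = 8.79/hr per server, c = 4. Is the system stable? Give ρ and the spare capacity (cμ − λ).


Total capacity cμ = 4·8.79 = 35.16/hr
ρ = λ/(cμ) = 12.98/35.16 = 0.3692
Stable ⇔ ρ < 1: YES
Spare capacity = cμ − λ = 35.16 − 12.98 = 22.18/hr

Final: ρ = 0.3692; stable; margin = 22.18/hr


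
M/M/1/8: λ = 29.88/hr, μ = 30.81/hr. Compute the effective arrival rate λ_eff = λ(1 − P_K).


ρ = 0.9698; P_K = (1−ρ)ρ^8/(1−ρ^9) = 0.097984
λ_eff = λ(1 − P_K) = 29.88·(1 − 0.097984) = 29.88·0.902016 = 26.9522 /hr

Final: 26.9522 /hr


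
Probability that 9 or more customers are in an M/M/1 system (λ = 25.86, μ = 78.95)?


ρ = 25.86/78.95 = 0.3275
P(N ≥ n) = ρ^n = 0.3275^9 = 0.00004340

Final: 0.00004340


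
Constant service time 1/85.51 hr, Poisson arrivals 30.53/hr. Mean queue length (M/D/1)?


ρ = 30.53/85.51 = 0.3570
M/D/1: Lq = ρ²/(2(1−ρ)) = 0.1275/(2·0.6430) = 0.09913

Final: 0.09913


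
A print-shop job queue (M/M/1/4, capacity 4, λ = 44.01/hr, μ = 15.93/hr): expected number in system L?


ρ = 44.01/15.93 = 2.7627
L = ρ[1 − (K+1)ρ^K + Kρ^(K+1)] / [(1−ρ)(1−ρ^(K+1))]
Numerator: 2.7627·(1 − 5·58.256229 + 4·160.945176) = 976.617420
Denominator: (-1.7627)·(-159.945176) = 281.937259
L = 976.617420/281.937259 = 3.4640

Final: 3.4640


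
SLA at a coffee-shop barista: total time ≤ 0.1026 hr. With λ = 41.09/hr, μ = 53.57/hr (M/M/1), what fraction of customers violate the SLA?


W ~ Exponential(μ−λ) for M/M/1.
μ − λ = 53.57 − 41.09 = 12.4800
P(W > t) = e^{−(μ−λ)t} = e^{−1.2804} = 0.277913

Final: 0.277913


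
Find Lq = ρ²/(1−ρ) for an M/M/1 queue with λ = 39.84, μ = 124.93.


ρ = 39.84/124.93 = 0.3189
Lq = ρ²/(1−ρ) = 0.1017/0.6811 = 0.1493

Final: 0.1493


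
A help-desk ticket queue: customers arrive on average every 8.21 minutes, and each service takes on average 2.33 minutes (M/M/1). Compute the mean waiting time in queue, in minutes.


λ = 60/8.21 = 7.3082 /hr
μ = 60/2.33 = 25.7511 /hr
ρ = λ/μ = 7.3082/25.7511 = 0.2838
Wq = ρ/(μ−λ) = 0.2838/(25.7511−7.3082) = 0.01539 hr
In minutes: 0.01539·60 = 0.9233 min

Final: 0.9233 min


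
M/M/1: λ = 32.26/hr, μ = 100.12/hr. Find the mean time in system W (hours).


W = 1/(μ−λ) = 1/(100.12 − 32.26) = 1/67.86 = 0.01474 hr

Final: 0.01474 hr


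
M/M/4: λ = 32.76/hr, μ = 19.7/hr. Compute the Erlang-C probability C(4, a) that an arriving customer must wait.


a = λ/μ = 1.6629; ρ = a/4 = 0.4157
P₀ = 0.186656 (from M/M/c formula)
C(c,a) = [a^c/(c!(1−ρ))]·P₀ = [7.64734/(24·0.5843)]·0.186656
= 0.54537·0.186656 = 0.101796

Final: 0.101796


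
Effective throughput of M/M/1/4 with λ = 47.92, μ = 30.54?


ρ = 1.5691; P_K = (1−ρ)ρ^4/(1−ρ^5) = 0.405300
λ_eff = λ(1 − P_K) = 47.92·(1 − 0.405300) = 47.92·0.594700 = 28.4980 /hr

Final: 28.4980 /hr


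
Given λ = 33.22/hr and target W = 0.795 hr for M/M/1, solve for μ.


W = 1/(μ−λ) ⇒ μ − λ = 1/W = 1/0.795 = 1.2579
μ = λ + 1/W = 33.22 + 1.2579 = 34.4779 per hr

Final: 34.4779 /hr


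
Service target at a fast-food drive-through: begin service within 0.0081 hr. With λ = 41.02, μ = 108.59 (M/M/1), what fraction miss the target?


ρ = 41.02/108.59 = 0.3778
P(Wq > t) = ρ·e^{−(μ−λ)t} = 0.3778·e^{−0.5473}
= 0.3778·0.578500 = 0.218529

Final: 0.218529


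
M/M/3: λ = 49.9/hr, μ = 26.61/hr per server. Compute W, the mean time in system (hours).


a = 1.8752; ρ = 0.6251; P₀ = 0.132190
Lq = P₀·a^c·ρ/(c!(1−ρ)²) = 0.64605
Wq = Lq/λ = 0.64605/49.9 = 0.01295 hr
W = Wq + 1/μ = 0.01295 + 0.03758 = 0.05053 hr

Final: 0.05053 hr


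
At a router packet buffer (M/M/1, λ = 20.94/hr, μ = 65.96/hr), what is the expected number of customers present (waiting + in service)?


ρ = λ/μ = 20.94/65.96 = 0.3175
L = ρ/(1−ρ) = 0.3175/(1 − 0.3175) = 0.3175/0.6825 = 0.4651

Final: 0.4651


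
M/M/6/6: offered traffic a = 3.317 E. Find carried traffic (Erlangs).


B(6,3.317) = 0.070766 (Erlang-B)
Carried load = a(1 − B) = 3.317·(1 − 0.070766) = 3.317·0.929234 = 3.0823 E

Final: 3.0823 Erlangs


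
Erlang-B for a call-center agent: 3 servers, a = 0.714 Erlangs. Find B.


B(c,a) = (a^c/c!) / Σ_{k=0}^{c} a^k/k!
a^3/3! = 0.060666
Σ terms (k=0..3): 1.00000 + 0.71400 + 0.25490 + 0.06067 = 2.029564
B = 0.060666/2.029564 = 0.029891

Final: 0.029891


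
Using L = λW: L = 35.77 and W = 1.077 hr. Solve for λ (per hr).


λ = L/W = 35.77/1.077 = 33.2126 /hr

Final: 33.2126 /hr


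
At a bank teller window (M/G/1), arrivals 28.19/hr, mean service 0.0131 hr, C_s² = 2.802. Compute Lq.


ρ = λ·E[S] = 28.19·0.0131 = 0.3693
Lq = ρ²(1+C_s²)/(2(1−ρ)) = 0.1364·(1+2.802)/(2·0.6307)
= 0.1364·3.8020/1.2614 = 0.41104

Final: 0.41104


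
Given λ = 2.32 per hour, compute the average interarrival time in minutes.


Mean interarrival time = 1/λ = 1/2.32 hour = 0.43103 hour
In minutes: 0.43103 × 60 = 25.8621 min

Final: 25.8621 min


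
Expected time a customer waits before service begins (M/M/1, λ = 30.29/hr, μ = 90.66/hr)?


ρ = 30.29/90.66 = 0.3341
Wq = ρ/(μ−λ) = 0.3341/(90.66 − 30.29) = 0.3341/60.37 = 0.005534 hr

Final: 0.005534 hr


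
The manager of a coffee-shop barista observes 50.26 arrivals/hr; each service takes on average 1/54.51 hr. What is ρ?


ρ = λ/μ = 50.26/54.51 = 0.9220

Final: 0.9220


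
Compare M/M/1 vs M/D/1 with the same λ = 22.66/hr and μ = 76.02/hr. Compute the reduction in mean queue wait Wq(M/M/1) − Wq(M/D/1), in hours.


ρ = 22.66/76.02 = 0.2981
Wq(M/M/1) = ρ/(μ−λ) = 0.2981/53.36 = 0.005586 hr
Wq(M/D/1) = ρ/(2(μ−λ)) = 0.002793 hr
Savings = 0.005586 − 0.002793 = 0.002793 hr

Final: 0.002793 hr


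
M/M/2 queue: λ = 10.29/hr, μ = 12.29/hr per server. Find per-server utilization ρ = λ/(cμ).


ρ = λ/(cμ) = 10.29/(2·12.29) = 10.29/24.58 = 0.4186

Final: 0.4186


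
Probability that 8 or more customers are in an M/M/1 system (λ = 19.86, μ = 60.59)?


ρ = 19.86/60.59 = 0.3278
P(N ≥ n) = ρ^n = 0.3278^8 = 0.0001332

Final: 0.0001332


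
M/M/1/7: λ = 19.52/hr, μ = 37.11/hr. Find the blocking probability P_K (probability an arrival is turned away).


ρ = λ/μ = 19.52/37.11 = 0.5260
P_K = (1−ρ)ρ^K/(1−ρ^(K+1)) = (0.4740·0.011141)/(1 − 0.005860)
= 0.005281/0.994140 = 0.005312

Final: 0.005312


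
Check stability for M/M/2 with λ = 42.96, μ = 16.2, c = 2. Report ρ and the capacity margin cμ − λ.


Total capacity cμ = 2·16.2 = 32.40/hr
ρ = λ/(cμ) = 42.96/32.40 = 1.3259
Stable ⇔ ρ < 1: NO
Spare capacity = cμ − λ = 32.40 − 42.96 = -10.56/hr

Final: ρ = 1.3259; unstable; margin = -10.56/hr


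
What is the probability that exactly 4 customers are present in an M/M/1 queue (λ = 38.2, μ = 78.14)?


ρ = 38.2/78.14 = 0.4889
P_n = (1−ρ)·ρ^n = (1 − 0.4889)·0.4889^4 = 0.5111·0.057116 = 0.029194

Final: 0.029194


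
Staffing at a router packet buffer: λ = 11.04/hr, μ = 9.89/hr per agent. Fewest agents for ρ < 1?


Stability requires cμ > λ ⇔ c > λ/μ.
λ/μ = 11.04/9.89 = 1.1163
Minimum integer c = ⌊1.1163⌋ + 1 = 2
Check: 2·9.89 = 19.78 > 11.04, while 1·9.89 = 9.89 ≤ 11.04

Final: 2 servers


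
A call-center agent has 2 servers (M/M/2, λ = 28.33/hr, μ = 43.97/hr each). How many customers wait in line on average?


a = λ/μ = 0.6443; ρ = a/2 = 0.3222
P₀ = 0.512686
Lq = P₀·a^c·ρ / (c!·(1−ρ)²) = 0.512686·0.41513·0.3222/(2·0.45948)
= 0.07461

Final: 0.07461


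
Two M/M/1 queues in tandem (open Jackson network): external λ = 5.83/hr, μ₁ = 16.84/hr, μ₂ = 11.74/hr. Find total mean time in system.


Each node sees arrival rate λ = 5.83/hr (tandem ⇒ throughput preserved).
W₁ = 1/(μ₁−λ) = 1/(16.84−5.83) = 0.09083 hr
W₂ = 1/(μ₂−λ) = 1/(11.74−5.83) = 0.16920 hr
W_total = W₁ + W₂ = 0.09083 + 0.16920 = 0.26003 hr

Final: 0.26003 hr


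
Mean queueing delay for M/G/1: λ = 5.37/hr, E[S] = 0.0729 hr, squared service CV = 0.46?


ρ = λ·E[S] = 5.37·0.0729 = 0.3915
E[S²] = E[S]²(1+C_s²) = 0.0729²·(1+0.46) = 0.007759
Wq = λ·E[S²]/(2(1−ρ)) = 5.37·0.007759/(2·0.6085) = 0.03424 hr

Final: 0.03424 hr


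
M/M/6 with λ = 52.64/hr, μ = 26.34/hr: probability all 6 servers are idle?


a = λ/μ = 52.64/26.34 = 1.9985; ρ = a/c = 0.3331
Σ_{k=0}^{5} a^k/k! (terms k=0..5) = 1.00000 + 1.99848 + 1.99696 + 1.33030 + 0.66464 + 0.26566 = 7.25604
Tail: a^6/(6!(1−ρ)) = 63.70898/(720·0.6669) = 0.13268
P₀ = 1/(7.25604 + 0.13268) = 1/7.38872 = 0.135341

Final: 0.135341


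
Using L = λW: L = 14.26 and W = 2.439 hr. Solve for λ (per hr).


λ = L/W = 14.26/2.439 = 5.8467 /hr

Final: 5.8467 /hr


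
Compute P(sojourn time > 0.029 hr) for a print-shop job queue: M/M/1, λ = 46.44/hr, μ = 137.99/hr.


W ~ Exponential(μ−λ) for M/M/1.
μ − λ = 137.99 − 46.44 = 91.5500
P(W > t) = e^{−(μ−λ)t} = e^{−2.6550} = 0.070302

Final: 0.070302


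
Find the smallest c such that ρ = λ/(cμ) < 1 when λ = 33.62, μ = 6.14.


Stability requires cμ > λ ⇔ c > λ/μ.
λ/μ = 33.62/6.14 = 5.4756
Minimum integer c = ⌊5.4756⌋ + 1 = 6
Check: 6·6.14 = 36.84 > 33.62, while 5·6.14 = 30.70 ≤ 33.62

Final: 6 servers


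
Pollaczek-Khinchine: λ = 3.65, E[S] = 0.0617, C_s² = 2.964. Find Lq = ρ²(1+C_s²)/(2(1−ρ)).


ρ = λ·E[S] = 3.65·0.0617 = 0.2252
Lq = ρ²(1+C_s²)/(2(1−ρ)) = 0.05072·(1+2.964)/(2·0.7748)
= 0.05072·3.9640/1.5496 = 0.12974

Final: 0.12974


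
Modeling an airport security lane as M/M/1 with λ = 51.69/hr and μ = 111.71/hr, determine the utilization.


ρ = λ/μ = 51.69/111.71 = 0.4627

Final: 0.4627


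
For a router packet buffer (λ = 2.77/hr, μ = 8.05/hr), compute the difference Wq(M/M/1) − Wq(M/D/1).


ρ = 2.77/8.05 = 0.3441
Wq(M/M/1) = ρ/(μ−λ) = 0.3441/5.28 = 0.06517 hr
Wq(M/D/1) = ρ/(2(μ−λ)) = 0.03259 hr
Savings = 0.06517 − 0.03259 = 0.03259 hr

Final: 0.03259 hr
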